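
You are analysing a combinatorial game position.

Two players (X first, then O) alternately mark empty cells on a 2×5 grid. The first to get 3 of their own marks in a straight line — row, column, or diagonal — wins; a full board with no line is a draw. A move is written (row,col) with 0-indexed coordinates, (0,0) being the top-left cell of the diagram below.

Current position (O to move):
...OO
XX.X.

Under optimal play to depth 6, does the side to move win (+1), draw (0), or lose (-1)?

p1 O@[...OO/XX.X.]: (0,0)[O..OO/XX.X.]-1 (0,1)[.O.OO/XX.X.]-1 (0,2)[..OOO/XX.X.]+1* (1,2)[...OO/XXOX.]+0 (1,4)[...OO/XX.XO]-1
p2 X@[..OOO/XX.X.] terminal -1; root [...OO/XX.X.] d6

value(...OO/XX.X., O) = +1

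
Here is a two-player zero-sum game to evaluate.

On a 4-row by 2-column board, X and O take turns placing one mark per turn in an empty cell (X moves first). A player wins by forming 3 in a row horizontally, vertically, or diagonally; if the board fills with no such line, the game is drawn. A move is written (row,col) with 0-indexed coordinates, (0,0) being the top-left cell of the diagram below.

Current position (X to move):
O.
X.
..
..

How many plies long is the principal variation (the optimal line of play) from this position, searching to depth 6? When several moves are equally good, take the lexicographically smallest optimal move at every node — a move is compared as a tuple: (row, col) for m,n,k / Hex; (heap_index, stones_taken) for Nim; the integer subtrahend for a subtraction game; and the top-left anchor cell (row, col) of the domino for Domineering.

PV length from [O./X./../..]: 6 plies

p1 X@[O./X./../..]: (0,1)[OX/X./../..]+0* (1,1)[O./XX/../..]+0 (2,0)[O./X./X./..]+0 (2,1)[O./X./.X/..]+0 (3,0)[O./X./../X.]+0 (3,1)[O./X./../.X]+0
p2 O@[OX/X./../..]: (1,1)[OX/XO/../..]+0* (2,0)[OX/X./O./..]+0 (2,1)[OX/X./.O/..]+0 (3,0)[OX/X./../O.]+0 (3,1)[OX/X./../.O]+0
p3 X@[OX/XO/../..]: (2,0)[OX/XO/X./..]+0* (2,1)[OX/XO/.X/..]+0 (3,0)[OX/XO/../X.]+0 (3,1)[OX/XO/../.X]+0
p4 O@[OX/XO/X./..]: (2,1)[OX/XO/XO/..]-1 (3,0)[OX/XO/X./O.]+0* (3,1)[OX/XO/X./.O]-1
p5 X@[OX/XO/X./O.]: (2,1)[OX/XO/XX/O.]+0* (3,1)[OX/XO/X./OX]+0
p6 O@[OX/XO/XX/O.]: (3,1)[OX/XO/XX/OO]+0*
p7 X@[OX/XO/XX/OO] terminal +0; root [O./X./../..] d6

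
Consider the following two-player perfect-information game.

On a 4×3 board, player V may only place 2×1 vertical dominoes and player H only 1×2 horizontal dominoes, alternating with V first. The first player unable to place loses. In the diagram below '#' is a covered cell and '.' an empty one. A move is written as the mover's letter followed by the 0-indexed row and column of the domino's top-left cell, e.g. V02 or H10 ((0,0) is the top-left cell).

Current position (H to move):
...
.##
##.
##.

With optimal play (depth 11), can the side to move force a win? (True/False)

H winning at [.../.##/##./##.]: False

p1 H@[.../.##/##./##.]: H00[##./.##/##./##.]-1* H01[.##/.##/##./##.]-1
p2 V@[##./.##/##./##.]: V22[##./.##/###/###]+1*
p3 H@[##./.##/###/###] terminal -1; root [.../.##/##./##.] d11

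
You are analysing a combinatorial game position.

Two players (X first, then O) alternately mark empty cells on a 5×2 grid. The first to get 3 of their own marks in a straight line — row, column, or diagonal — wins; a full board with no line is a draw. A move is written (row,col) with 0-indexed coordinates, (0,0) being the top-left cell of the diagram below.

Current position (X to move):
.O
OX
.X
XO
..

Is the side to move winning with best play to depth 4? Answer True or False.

p1 X@[.O/OX/.X/XO/..]: (0,0)[XO/OX/.X/XO/..]+0* (2,0)[.O/OX/XX/XO/..]+0 (4,0)[.O/OX/.X/XO/X.]+0 (4,1)[.O/OX/.X/XO/.X]+0
p2 O@[XO/OX/.X/XO/..]: (2,0)[XO/OX/OX/XO/..]+0* (4,0)[XO/OX/.X/XO/O.]+0 (4,1)[XO/OX/.X/XO/.O]+0
p3 X@[XO/OX/OX/XO/..]: (4,0)[XO/OX/OX/XO/X.]+0* (4,1)[XO/OX/OX/XO/.X]+0
p4 O@[XO/OX/OX/XO/X.]: (4,1)[XO/OX/OX/XO/XO]+0*
p5 X@[XO/OX/OX/XO/XO] terminal +0; root [.O/OX/.X/XO/..] d4

X winning at [.O/OX/.X/XO/..]: False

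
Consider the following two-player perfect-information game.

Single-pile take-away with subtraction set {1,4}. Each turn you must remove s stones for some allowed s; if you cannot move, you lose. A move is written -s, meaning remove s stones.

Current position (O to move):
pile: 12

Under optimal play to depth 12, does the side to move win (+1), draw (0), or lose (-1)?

ply 1, O at 12 | -1=-1→11*; -4=-1→8
ply 2, X at 11 | -1=+1→10*; -4=+1→7
ply 3, O at 10 | -1=-1→9*; -4=-1→6
ply 4, X at 9 | -1=-1→8; -4=+1→5*
ply 5, O at 5 | -1=-1→4*; -4=-1→1
ply 6, X at 4 | -1=-1→3; -4=+1→0*
ply 7: 0 is terminal -1 (O); from 12 depth 12

value(12, O) = -1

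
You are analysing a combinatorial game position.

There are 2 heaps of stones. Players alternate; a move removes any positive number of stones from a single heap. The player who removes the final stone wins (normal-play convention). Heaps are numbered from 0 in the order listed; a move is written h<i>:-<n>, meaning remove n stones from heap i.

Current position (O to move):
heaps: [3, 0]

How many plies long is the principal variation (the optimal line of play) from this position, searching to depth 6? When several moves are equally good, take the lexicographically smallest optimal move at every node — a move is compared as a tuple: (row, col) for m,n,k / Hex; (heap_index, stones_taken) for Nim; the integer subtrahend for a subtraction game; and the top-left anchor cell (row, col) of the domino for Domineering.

PV length from [(3,0)]: 1 ply

ply 1, O at (3,0) | h0:-1=-1→(2,0); h0:-2=-1→(1,0); h0:-3=+1→(0,0)*
ply 2: (0,0) is terminal -1 (X); from (3,0) depth 6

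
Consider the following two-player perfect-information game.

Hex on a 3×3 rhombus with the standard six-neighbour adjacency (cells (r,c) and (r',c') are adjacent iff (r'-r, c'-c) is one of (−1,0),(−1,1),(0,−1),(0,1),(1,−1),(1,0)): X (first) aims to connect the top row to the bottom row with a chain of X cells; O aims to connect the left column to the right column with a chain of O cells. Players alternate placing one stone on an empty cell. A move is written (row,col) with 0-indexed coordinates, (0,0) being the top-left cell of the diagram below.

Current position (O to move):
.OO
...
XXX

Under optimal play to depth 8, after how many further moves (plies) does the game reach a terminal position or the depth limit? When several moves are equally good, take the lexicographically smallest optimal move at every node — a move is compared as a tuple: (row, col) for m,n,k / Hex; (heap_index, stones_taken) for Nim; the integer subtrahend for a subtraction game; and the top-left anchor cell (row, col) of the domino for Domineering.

[.OO/.../XXX] O move#1: (0,0):+1/OOO/.../XXX*, (1,0):+1/.OO/O../XXX, (1,1):+1/.OO/.O./XXX, (1,2):+1/.OO/..O/XXX
[OOO/.../XXX] end (terminal -1, X#2); searched .OO/.../XXX to 8

PV length from [.OO/.../XXX]: 1 ply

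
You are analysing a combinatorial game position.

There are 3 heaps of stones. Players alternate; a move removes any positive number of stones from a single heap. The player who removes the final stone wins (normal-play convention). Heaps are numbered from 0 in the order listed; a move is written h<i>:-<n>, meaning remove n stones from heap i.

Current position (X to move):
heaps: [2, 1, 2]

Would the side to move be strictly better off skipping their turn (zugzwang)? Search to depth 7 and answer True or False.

ply 1, X at (2,1,2) | h0:-1=-1→(1,1,2); h0:-2=-1→(0,1,2); h1:-1=+1→(2,0,2)*; h2:-1=-1→(2,1,1); h2:-2=-1→(2,1,0)
ply 2, O at (2,0,2) | h0:-1=-1→(1,0,2)*; h0:-2=-1→(0,0,2); h2:-1=-1→(2,0,1); h2:-2=-1→(2,0,0)
ply 3, X at (1,0,2) | h0:-1=-1→(0,0,2); h2:-1=+1→(1,0,1)*; h2:-2=-1→(1,0,0)
ply 4, O at (1,0,1) | h0:-1=-1→(0,0,1)*; h2:-1=-1→(1,0,0)
ply 5, X at (0,0,1) | h2:-1=+1→(0,0,0)*
ply 6: (0,0,0) is terminal -1 (O); from (2,1,2) depth 7
suppose X passes — search the same position with O to move:
pass> ply 1, O at (2,1,2) | h0:-1=-1→(1,1,2); h0:-2=-1→(0,1,2); h1:-1=+1→(2,0,2)*; h2:-1=-1→(2,1,1); h2:-2=-1→(2,1,0)
pass> ply 2, X at (2,0,2) | h0:-1=-1→(1,0,2)*; h0:-2=-1→(0,0,2); h2:-1=-1→(2,0,1); h2:-2=-1→(2,0,0)
pass> ply 3, O at (1,0,2) | h0:-1=-1→(0,0,2); h2:-1=+1→(1,0,1)*; h2:-2=-1→(1,0,0)
pass> ply 4, X at (1,0,1) | h0:-1=-1→(0,0,1)*; h2:-1=-1→(1,0,0)
pass> ply 5, O at (0,0,1) | h2:-1=+1→(0,0,0)*
pass> ply 6: (0,0,0) is terminal -1 (X); from (2,1,2) depth 7
for X: play +1, pass -1

zugzwang((2,1,2), X) = False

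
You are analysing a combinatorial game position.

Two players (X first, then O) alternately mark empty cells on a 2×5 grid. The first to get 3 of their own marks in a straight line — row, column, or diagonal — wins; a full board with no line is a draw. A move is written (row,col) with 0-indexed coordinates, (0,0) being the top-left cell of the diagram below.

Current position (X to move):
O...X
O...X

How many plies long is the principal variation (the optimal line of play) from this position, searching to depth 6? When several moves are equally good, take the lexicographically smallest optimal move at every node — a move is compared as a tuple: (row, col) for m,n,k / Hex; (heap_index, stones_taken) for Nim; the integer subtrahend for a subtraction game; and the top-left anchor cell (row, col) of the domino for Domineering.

p1 X@[O...X/O...X]: (0,1)[OX..X/O...X]+0* (0,2)[O.X.X/O...X]+0 (0,3)[O..XX/O...X]+0 (1,1)[O...X/OX..X]+0 (1,2)[O...X/O.X.X]+0 (1,3)[O...X/O..XX]+0
p2 O@[OX..X/O...X]: (0,2)[OXO.X/O...X]+0* (0,3)[OX.OX/O...X]+0 (1,1)[OX..X/OO..X]+0 (1,2)[OX..X/O.O.X]+0 (1,3)[OX..X/O..OX]+0
p3 X@[OXO.X/O...X]: (0,3)[OXOXX/O...X]+0* (1,1)[OXO.X/OX..X]+0 (1,2)[OXO.X/O.X.X]+0 (1,3)[OXO.X/O..XX]+0
p4 O@[OXOXX/O...X]: (1,1)[OXOXX/OO..X]+0* (1,2)[OXOXX/O.O.X]+0 (1,3)[OXOXX/O..OX]+0
p5 X@[OXOXX/OO..X]: (1,2)[OXOXX/OOX.X]+0* (1,3)[OXOXX/OO.XX]-1
p6 O@[OXOXX/OOX.X]: (1,3)[OXOXX/OOXOX]+0*
p7 X@[OXOXX/OOXOX] terminal +0; root [O...X/O...X] d6

PV length from [O...X/O...X]: 6 plies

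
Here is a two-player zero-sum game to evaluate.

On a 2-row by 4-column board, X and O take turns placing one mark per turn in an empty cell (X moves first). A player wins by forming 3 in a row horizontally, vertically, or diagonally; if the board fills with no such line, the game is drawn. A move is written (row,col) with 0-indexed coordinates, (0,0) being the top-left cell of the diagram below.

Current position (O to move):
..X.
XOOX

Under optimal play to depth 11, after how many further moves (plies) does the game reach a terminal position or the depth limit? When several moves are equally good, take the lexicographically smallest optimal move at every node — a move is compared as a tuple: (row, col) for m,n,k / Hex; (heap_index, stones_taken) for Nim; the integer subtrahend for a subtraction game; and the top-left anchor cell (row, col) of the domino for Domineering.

ply 1, O at ..X./XOOX | (0,0)=+0→O.X./XOOX*; (0,1)=+0→.OX./XOOX; (0,3)=+0→..XO/XOOX
ply 2, X at O.X./XOOX | (0,1)=+0→OXX./XOOX*; (0,3)=+0→O.XX/XOOX
ply 3, O at OXX./XOOX | (0,3)=+0→OXXO/XOOX*
ply 4: OXXO/XOOX is terminal +0 (X); from ..X./XOOX depth 11

PV length from [..X./XOOX]: 3 plies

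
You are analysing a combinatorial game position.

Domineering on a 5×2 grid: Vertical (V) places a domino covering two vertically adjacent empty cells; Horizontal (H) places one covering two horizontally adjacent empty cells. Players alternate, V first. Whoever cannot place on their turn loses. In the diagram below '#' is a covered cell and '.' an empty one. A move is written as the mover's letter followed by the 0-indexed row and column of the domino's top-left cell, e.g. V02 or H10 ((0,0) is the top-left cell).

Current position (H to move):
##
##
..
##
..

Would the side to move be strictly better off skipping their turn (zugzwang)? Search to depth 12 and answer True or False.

zugzwang(##/##/../##/.., H) = False

[##/##/../##/..] H move#1: H20:+1/##/##/##/##/..*, H40:+1/##/##/../##/##
[##/##/##/##/..] end (terminal -1, V#2); searched ##/##/../##/.. to 12
pass branch (V moves first from the same position):
  | [##/##/../##/..] end (terminal -1, V#1); searched ##/##/../##/.. to 12
H moving scores +1; H passing scores +1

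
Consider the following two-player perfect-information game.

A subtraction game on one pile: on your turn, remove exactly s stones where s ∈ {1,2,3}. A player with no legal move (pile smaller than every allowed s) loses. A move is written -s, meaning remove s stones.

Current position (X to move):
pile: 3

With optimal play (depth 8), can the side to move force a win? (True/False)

[3] X move#1: -1:-1/2, -2:-1/1, -3:+1/0*
[0] end (terminal -1, O#2); searched 3 to 8

X winning at [3]: True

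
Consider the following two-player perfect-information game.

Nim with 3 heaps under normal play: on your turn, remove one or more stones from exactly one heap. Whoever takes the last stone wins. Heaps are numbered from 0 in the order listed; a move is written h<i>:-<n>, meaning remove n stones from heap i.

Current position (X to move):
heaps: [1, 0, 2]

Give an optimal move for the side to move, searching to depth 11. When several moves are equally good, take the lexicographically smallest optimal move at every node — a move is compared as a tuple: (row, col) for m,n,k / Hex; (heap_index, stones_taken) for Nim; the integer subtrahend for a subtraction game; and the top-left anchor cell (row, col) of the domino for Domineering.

X's best at [(1,0,2)]: h2:-1

[(1,0,2)] X move#1: h0:-1:-1/(0,0,2), h2:-1:+1/(1,0,1)*, h2:-2:-1/(1,0,0)
[(1,0,1)] O move#2: h0:-1:-1/(0,0,1)*, h2:-1:-1/(1,0,0)
[(0,0,1)] X move#3: h2:-1:+1/(0,0,0)*
[(0,0,0)] end (terminal -1, O#4); searched (1,0,2) to 11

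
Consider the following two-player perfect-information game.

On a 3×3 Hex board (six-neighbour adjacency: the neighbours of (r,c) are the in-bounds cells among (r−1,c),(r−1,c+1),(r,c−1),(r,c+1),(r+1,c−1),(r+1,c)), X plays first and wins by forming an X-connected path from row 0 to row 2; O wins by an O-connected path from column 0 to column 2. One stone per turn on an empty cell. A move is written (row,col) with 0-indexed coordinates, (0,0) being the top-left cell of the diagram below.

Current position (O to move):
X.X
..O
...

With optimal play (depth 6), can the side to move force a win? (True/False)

O winning at [X.X/..O/...]: True

p1 O@[X.X/..O/...]: (0,1)[XOX/..O/...]-1 (1,0)[X.X/O.O/...]-1 (1,1)[X.X/.OO/...]+1* (2,0)[X.X/..O/O..]+1 (2,1)[X.X/..O/.O.]-1 (2,2)[X.X/..O/..O]-1
p2 X@[X.X/.OO/...]: (0,1)[XXX/.OO/...]-1* (1,0)[X.X/XOO/...]-1 (2,0)[X.X/.OO/X..]-1 (2,1)[X.X/.OO/.X.]-1 (2,2)[X.X/.OO/..X]-1
p3 O@[XXX/.OO/...]: (1,0)[XXX/OOO/...]+1* (2,0)[XXX/.OO/O..]+1 (2,1)[XXX/.OO/.O.]+1 (2,2)[XXX/.OO/..O]+1
p4 X@[XXX/OOO/...] terminal -1; root [X.X/..O/...] d6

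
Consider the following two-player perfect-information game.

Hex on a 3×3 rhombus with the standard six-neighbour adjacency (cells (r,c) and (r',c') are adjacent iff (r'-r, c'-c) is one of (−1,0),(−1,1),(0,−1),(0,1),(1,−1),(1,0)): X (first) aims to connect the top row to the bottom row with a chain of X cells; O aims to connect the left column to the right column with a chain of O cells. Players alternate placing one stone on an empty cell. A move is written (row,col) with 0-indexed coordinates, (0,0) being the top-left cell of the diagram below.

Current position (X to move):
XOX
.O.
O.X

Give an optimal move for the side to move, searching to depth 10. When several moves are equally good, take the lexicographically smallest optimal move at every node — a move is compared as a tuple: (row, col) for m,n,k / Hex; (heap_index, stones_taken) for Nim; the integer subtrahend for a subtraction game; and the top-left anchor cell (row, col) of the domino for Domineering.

X's best at [XOX/.O./O.X]: (1,2)

ply 1, X at XOX/.O./O.X | (1,0)=-1→XOX/XO./O.X; (1,2)=+1→XOX/.OX/O.X*; (2,1)=-1→XOX/.O./OXX
ply 2: XOX/.OX/O.X is terminal -1 (O); from XOX/.O./O.X depth 10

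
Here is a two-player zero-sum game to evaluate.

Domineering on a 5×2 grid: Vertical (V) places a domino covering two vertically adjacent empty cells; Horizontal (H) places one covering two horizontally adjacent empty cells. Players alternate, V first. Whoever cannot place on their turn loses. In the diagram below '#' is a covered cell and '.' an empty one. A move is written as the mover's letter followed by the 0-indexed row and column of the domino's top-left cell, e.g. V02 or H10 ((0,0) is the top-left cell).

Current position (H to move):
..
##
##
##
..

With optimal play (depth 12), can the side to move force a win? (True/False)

H winning at [../##/##/##/..]: True

ply 1, H at ../##/##/##/.. | H00=+1→##/##/##/##/..*; H40=+1→../##/##/##/##
ply 2: ##/##/##/##/.. is terminal -1 (V); from ../##/##/##/.. depth 12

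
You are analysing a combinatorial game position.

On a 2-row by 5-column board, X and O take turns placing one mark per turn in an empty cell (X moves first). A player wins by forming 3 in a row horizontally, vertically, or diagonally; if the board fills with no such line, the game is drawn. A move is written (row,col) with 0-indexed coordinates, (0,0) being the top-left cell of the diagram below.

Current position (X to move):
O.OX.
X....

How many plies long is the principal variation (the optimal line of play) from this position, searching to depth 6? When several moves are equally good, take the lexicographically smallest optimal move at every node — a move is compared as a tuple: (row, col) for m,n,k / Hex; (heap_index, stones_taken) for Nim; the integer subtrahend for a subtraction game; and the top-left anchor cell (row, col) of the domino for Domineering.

ply 1, X at O.OX./X.... | (0,1)=+0→OXOX./X....*; (0,4)=-1→O.OXX/X....; (1,1)=-1→O.OX./XX...; (1,2)=-1→O.OX./X.X..; (1,3)=-1→O.OX./X..X.; (1,4)=-1→O.OX./X...X
ply 2, O at OXOX./X.... | (0,4)=+0→OXOXO/X....*; (1,1)=+0→OXOX./XO...; (1,2)=+0→OXOX./X.O..; (1,3)=+0→OXOX./X..O.; (1,4)=+0→OXOX./X...O
ply 3, X at OXOXO/X.... | (1,1)=+0→OXOXO/XX...*; (1,2)=+0→OXOXO/X.X..; (1,3)=+0→OXOXO/X..X.; (1,4)=+0→OXOXO/X...X
ply 4, O at OXOXO/XX... | (1,2)=+0→OXOXO/XXO..*; (1,3)=-1→OXOXO/XX.O.; (1,4)=-1→OXOXO/XX..O
ply 5, X at OXOXO/XXO.. | (1,3)=+0→OXOXO/XXOX.*; (1,4)=+0→OXOXO/XXO.X
ply 6, O at OXOXO/XXOX. | (1,4)=+0→OXOXO/XXOXO*
ply 7: OXOXO/XXOXO is terminal +0 (X); from O.OX./X.... depth 6

PV length from [O.OX./X....]: 6 plies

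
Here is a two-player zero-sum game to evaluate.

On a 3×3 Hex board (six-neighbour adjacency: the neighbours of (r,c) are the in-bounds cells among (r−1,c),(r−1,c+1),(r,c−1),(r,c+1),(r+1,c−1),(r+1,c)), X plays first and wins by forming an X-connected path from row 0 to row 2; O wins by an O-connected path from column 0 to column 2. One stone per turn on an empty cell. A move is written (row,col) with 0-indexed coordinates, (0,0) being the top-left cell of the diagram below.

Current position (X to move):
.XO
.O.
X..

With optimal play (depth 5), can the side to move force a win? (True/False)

p1 X@[.XO/.O./X..]: (0,0)[XXO/.O./X..]-1 (1,0)[.XO/XO./X..]+1* (1,2)[.XO/.OX/X..]-1 (2,1)[.XO/.O./XX.]-1 (2,2)[.XO/.O./X.X]-1
p2 O@[.XO/XO./X..] terminal -1; root [.XO/.O./X..] d5

X winning at [.XO/.O./X..]: True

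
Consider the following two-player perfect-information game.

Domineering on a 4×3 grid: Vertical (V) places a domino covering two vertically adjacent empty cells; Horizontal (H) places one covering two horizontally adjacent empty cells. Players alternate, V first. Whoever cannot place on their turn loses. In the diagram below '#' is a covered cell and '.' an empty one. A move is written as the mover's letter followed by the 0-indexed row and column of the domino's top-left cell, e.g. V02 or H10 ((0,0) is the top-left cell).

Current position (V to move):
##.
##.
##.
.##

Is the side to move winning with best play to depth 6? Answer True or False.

V winning at [##./##./##./.##]: True

p1 V@[##./##./##./.##]: V02[###/###/##./.##]+1* V12[##./###/###/.##]+1
p2 H@[###/###/##./.##] terminal -1; root [##./##./##./.##] d6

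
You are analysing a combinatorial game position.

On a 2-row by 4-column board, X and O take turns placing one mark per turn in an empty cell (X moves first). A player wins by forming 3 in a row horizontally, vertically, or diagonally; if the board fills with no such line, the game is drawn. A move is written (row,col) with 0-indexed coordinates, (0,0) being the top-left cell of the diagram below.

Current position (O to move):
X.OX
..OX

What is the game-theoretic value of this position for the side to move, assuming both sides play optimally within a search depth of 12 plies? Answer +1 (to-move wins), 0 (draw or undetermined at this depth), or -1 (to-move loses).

value(X.OX/..OX, O) = 0

ply 1, O at X.OX/..OX | (0,1)=+0→XOOX/..OX*; (1,0)=+0→X.OX/O.OX; (1,1)=+0→X.OX/.OOX
ply 2, X at XOOX/..OX | (1,0)=+0→XOOX/X.OX*; (1,1)=+0→XOOX/.XOX
ply 3, O at XOOX/X.OX | (1,1)=+0→XOOX/XOOX*
ply 4: XOOX/XOOX is terminal +0 (X); from X.OX/..OX depth 12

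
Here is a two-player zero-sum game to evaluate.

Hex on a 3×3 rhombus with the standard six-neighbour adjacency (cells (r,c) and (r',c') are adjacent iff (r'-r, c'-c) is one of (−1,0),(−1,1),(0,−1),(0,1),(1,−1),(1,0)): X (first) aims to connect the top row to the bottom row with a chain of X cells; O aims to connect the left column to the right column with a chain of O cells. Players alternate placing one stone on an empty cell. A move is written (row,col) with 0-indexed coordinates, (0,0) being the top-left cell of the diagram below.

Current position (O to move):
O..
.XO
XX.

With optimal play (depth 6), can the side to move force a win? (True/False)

O winning at [O../.XO/XX.]: False

ply 1, O at O../.XO/XX. | (0,1)=-1→OO./.XO/XX.*; (0,2)=-1→O.O/.XO/XX.; (1,0)=-1→O../OXO/XX.; (2,2)=-1→O../.XO/XXO
ply 2, X at OO./.XO/XX. | (0,2)=+1→OOX/.XO/XX.*; (1,0)=-1→OO./XXO/XX.; (2,2)=-1→OO./.XO/XXX
ply 3: OOX/.XO/XX. is terminal -1 (O); from O../.XO/XX. depth 6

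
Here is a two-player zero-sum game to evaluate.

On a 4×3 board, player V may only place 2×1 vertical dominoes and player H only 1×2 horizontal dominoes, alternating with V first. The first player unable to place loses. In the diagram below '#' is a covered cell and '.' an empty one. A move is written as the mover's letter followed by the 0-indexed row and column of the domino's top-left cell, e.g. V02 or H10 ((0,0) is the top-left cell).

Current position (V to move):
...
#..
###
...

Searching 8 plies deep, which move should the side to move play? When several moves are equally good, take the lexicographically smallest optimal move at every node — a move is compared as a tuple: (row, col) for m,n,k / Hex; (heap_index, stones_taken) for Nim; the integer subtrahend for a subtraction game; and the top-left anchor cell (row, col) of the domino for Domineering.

p1 V@[.../#../###/...]: V01[.#./##./###/...]+1* V02[..#/#.#/###/...]-1
p2 H@[.#./##./###/...]: H30[.#./##./###/##.]-1* H31[.#./##./###/.##]-1
p3 V@[.#./##./###/##.]: V02[.##/###/###/##.]+1*
p4 H@[.##/###/###/##.] terminal -1; root [.../#../###/...] d8

V's best at [.../#../###/...]: V01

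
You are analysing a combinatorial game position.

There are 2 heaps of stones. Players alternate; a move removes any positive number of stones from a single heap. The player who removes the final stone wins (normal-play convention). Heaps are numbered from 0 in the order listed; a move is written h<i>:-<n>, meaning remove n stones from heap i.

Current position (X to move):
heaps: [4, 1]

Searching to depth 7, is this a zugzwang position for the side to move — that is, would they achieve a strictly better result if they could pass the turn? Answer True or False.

[(4,1)] X move#1: h0:-1:-1/(3,1), h0:-2:-1/(2,1), h0:-3:+1/(1,1)*, h0:-4:-1/(0,1), h1:-1:-1/(4,0)
[(1,1)] O move#2: h0:-1:-1/(0,1)*, h1:-1:-1/(1,0)
[(0,1)] X move#3: h1:-1:+1/(0,0)*
[(0,0)] end (terminal -1, O#4); searched (4,1) to 7
suppose X passes — search the same position with O to move:
pass> [(4,1)] O move#1: h0:-1:-1/(3,1), h0:-2:-1/(2,1), h0:-3:+1/(1,1)*, h0:-4:-1/(0,1), h1:-1:-1/(4,0)
pass> [(1,1)] X move#2: h0:-1:-1/(0,1)*, h1:-1:-1/(1,0)
pass> [(0,1)] O move#3: h1:-1:+1/(0,0)*
pass> [(0,0)] end (terminal -1, X#4); searched (4,1) to 7
for X: play +1, pass -1

zugzwang((4,1), X) = False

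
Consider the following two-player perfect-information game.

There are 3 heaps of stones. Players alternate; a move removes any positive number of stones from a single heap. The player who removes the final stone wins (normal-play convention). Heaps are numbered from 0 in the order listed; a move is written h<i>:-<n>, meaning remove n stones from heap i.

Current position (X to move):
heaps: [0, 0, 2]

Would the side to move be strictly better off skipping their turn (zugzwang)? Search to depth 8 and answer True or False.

zugzwang((0,0,2), X) = False

ply 1, X at (0,0,2) | h2:-1=-1→(0,0,1); h2:-2=+1→(0,0,0)*
ply 2: (0,0,0) is terminal -1 (O); from (0,0,2) depth 8
suppose X passes — search the same position with O to move:
pass> ply 1, O at (0,0,2) | h2:-1=-1→(0,0,1); h2:-2=+1→(0,0,0)*
pass> ply 2: (0,0,0) is terminal -1 (X); from (0,0,2) depth 8
for X: play +1, pass -1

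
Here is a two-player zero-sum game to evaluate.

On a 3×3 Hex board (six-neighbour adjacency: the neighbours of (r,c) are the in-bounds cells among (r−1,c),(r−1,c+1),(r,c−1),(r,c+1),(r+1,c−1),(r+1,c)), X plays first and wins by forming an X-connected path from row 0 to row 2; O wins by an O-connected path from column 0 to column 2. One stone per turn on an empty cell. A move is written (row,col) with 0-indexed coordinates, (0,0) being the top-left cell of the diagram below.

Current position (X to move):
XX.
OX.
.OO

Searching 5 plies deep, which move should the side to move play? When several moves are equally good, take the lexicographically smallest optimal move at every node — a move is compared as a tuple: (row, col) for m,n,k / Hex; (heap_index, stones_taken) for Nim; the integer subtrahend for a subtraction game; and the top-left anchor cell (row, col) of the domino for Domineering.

[XX./OX./.OO] X move#1: (0,2):-1/XXX/OX./.OO, (1,2):-1/XX./OXX/.OO, (2,0):+1/XX./OX./XOO*
[XX./OX./XOO] end (terminal -1, O#2); searched XX./OX./.OO to 5

X's best at [XX./OX./.OO]: (2,0)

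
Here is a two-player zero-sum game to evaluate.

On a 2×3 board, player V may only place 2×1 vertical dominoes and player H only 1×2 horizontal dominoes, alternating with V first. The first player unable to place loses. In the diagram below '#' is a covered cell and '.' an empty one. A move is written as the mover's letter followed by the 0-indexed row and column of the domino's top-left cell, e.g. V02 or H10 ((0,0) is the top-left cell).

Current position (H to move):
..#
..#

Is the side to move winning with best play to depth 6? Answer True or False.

p1 H@[..#/..#]: H00[###/..#]+1* H10[..#/###]+1
p2 V@[###/..#] terminal -1; root [..#/..#] d6

H winning at [..#/..#]: True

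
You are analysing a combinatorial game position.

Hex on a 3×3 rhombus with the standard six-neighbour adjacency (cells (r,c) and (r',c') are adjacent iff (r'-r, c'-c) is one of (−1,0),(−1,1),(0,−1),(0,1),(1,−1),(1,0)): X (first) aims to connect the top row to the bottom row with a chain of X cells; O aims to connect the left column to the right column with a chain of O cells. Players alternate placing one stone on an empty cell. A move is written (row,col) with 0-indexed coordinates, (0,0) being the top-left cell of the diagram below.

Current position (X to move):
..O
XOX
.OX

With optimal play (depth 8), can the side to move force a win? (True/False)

p1 X@[..O/XOX/.OX]: (0,0)[X.O/XOX/.OX]-1 (0,1)[.XO/XOX/.OX]-1 (2,0)[..O/XOX/XOX]+1*
p2 O@[..O/XOX/XOX]: (0,0)[O.O/XOX/XOX]-1* (0,1)[.OO/XOX/XOX]-1
p3 X@[O.O/XOX/XOX]: (0,1)[OXO/XOX/XOX]+1*
p4 O@[OXO/XOX/XOX] terminal -1; root [..O/XOX/.OX] d8

X winning at [..O/XOX/.OX]: True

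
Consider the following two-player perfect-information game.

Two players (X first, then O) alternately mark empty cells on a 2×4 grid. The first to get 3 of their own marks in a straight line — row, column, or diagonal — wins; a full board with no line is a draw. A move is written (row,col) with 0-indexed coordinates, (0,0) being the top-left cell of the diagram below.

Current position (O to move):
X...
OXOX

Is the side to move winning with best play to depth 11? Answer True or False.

p1 O@[X.../OXOX]: (0,1)[XO../OXOX]+0* (0,2)[X.O./OXOX]+0 (0,3)[X..O/OXOX]+0
p2 X@[XO../OXOX]: (0,2)[XOX./OXOX]+0* (0,3)[XO.X/OXOX]+0
p3 O@[XOX./OXOX]: (0,3)[XOXO/OXOX]+0*
p4 X@[XOXO/OXOX] terminal +0; root [X.../OXOX] d11

O winning at [X.../OXOX]: False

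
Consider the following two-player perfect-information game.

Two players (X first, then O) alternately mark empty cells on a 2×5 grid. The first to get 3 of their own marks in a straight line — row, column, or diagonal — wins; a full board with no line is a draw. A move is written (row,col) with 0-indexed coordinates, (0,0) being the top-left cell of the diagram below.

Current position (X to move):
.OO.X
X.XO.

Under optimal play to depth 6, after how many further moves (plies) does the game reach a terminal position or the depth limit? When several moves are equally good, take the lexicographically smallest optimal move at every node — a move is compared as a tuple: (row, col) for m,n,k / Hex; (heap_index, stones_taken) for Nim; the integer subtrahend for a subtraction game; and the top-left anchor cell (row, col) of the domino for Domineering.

p1 X@[.OO.X/X.XO.]: (0,0)[XOO.X/X.XO.]-1 (0,3)[.OOXX/X.XO.]-1 (1,1)[.OO.X/XXXO.]+1* (1,4)[.OO.X/X.XOX]-1
p2 O@[.OO.X/XXXO.] terminal -1; root [.OO.X/X.XO.] d6

PV length from [.OO.X/X.XO.]: 1 ply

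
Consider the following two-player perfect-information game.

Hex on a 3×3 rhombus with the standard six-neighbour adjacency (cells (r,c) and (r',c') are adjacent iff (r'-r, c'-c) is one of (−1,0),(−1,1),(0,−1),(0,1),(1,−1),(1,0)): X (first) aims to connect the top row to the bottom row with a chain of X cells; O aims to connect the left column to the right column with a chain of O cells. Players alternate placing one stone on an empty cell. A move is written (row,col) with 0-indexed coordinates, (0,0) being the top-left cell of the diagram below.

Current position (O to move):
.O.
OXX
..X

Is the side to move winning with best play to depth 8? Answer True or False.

ply 1, O at .O./OXX/..X | (0,0)=-1→OO./OXX/..X; (0,2)=+1→.OO/OXX/..X*; (2,0)=-1→.O./OXX/O.X; (2,1)=-1→.O./OXX/.OX
ply 2: .OO/OXX/..X is terminal -1 (X); from .O./OXX/..X depth 8

O winning at [.O./OXX/..X]: True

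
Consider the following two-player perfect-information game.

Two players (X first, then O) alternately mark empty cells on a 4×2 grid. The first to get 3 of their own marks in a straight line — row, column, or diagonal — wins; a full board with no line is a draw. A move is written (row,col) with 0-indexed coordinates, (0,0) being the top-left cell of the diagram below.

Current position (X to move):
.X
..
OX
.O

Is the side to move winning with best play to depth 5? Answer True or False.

ply 1, X at .X/../OX/.O | (0,0)=+0→XX/../OX/.O; (1,0)=+0→.X/X./OX/.O; (1,1)=+1→.X/.X/OX/.O*; (3,0)=+0→.X/../OX/XO
ply 2: .X/.X/OX/.O is terminal -1 (O); from .X/../OX/.O depth 5

X winning at [.X/../OX/.O]: True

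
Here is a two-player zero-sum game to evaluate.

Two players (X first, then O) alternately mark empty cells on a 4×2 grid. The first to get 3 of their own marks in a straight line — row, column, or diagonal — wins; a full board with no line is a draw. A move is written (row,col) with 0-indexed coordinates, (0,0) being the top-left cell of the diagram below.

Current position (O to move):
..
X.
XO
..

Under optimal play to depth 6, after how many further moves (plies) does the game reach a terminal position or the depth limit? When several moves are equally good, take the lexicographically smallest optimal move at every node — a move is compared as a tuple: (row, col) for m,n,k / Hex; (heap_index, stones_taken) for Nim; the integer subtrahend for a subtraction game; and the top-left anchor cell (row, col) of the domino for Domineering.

PV length from [../X./XO/..]: 2 plies

ply 1, O at ../X./XO/.. | (0,0)=-1→O./X./XO/..*; (0,1)=-1→.O/X./XO/..; (1,1)=-1→../XO/XO/..; (3,0)=-1→../X./XO/O.; (3,1)=-1→../X./XO/.O
ply 2, X at O./X./XO/.. | (0,1)=+0→OX/X./XO/..; (1,1)=+0→O./XX/XO/..; (3,0)=+1→O./X./XO/X.*; (3,1)=+0→O./X./XO/.X
ply 3: O./X./XO/X. is terminal -1 (O); from ../X./XO/.. depth 6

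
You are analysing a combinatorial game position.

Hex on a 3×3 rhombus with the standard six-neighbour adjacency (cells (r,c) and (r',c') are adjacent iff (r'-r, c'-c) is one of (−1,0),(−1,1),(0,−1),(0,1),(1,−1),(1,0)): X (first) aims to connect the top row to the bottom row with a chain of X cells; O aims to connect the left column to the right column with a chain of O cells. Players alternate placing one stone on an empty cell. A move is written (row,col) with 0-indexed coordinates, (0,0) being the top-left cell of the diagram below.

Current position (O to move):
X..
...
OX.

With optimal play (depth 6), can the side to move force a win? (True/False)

O winning at [X../.../OX.]: True

p1 O@[X../.../OX.]: (0,1)[XO./.../OX.]-1 (0,2)[X.O/.../OX.]-1 (1,0)[X../O../OX.]-1 (1,1)[X../.O./OX.]+1* (1,2)[X../..O/OX.]-1 (2,2)[X../.../OXO]-1
p2 X@[X../.O./OX.]: (0,1)[XX./.O./OX.]-1* (0,2)[X.X/.O./OX.]-1 (1,0)[X../XO./OX.]-1 (1,2)[X../.OX/OX.]-1 (2,2)[X../.O./OXX]-1
p3 O@[XX./.O./OX.]: (0,2)[XXO/.O./OX.]+1* (1,0)[XX./OO./OX.]+1 (1,2)[XX./.OO/OX.]+1 (2,2)[XX./.O./OXO]+1
p4 X@[XXO/.O./OX.] terminal -1; root [X../.../OX.] d6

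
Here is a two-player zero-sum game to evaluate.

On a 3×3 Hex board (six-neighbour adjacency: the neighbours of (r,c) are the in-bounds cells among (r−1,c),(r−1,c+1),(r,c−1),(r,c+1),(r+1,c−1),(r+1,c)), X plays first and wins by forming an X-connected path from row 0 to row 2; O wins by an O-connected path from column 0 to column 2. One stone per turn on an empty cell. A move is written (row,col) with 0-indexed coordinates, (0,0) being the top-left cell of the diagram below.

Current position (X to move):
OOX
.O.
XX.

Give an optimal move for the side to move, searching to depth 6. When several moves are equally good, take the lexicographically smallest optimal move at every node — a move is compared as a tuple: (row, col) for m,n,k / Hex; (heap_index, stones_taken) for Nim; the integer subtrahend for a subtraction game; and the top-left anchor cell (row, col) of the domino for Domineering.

ply 1, X at OOX/.O./XX. | (1,0)=-1→OOX/XO./XX.; (1,2)=+1→OOX/.OX/XX.*; (2,2)=-1→OOX/.O./XXX
ply 2: OOX/.OX/XX. is terminal -1 (O); from OOX/.O./XX. depth 6

X's best at [OOX/.O./XX.]: (1,2)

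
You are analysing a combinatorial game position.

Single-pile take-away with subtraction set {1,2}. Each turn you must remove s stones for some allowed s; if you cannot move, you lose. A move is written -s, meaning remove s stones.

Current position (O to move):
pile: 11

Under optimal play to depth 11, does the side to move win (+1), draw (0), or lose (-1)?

value(11, O) = +1

p1 O@[11]: -1[10]-1 -2[9]+1*
p2 X@[9]: -1[8]-1* -2[7]-1
p3 O@[8]: -1[7]-1 -2[6]+1*
p4 X@[6]: -1[5]-1* -2[4]-1
p5 O@[5]: -1[4]-1 -2[3]+1*
p6 X@[3]: -1[2]-1* -2[1]-1
p7 O@[2]: -1[1]-1 -2[0]+1*
p8 X@[0] terminal -1; root [11] d11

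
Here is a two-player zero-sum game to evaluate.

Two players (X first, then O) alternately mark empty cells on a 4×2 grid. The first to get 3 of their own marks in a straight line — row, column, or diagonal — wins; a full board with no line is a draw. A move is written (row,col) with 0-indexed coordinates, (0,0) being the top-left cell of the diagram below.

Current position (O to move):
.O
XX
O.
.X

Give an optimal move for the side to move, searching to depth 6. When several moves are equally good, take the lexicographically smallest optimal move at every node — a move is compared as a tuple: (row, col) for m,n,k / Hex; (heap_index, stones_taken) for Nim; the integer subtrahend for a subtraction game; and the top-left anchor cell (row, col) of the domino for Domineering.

O's best at [.O/XX/O./.X]: (2,1)

ply 1, O at .O/XX/O./.X | (0,0)=-1→OO/XX/O./.X; (2,1)=+0→.O/XX/OO/.X*; (3,0)=-1→.O/XX/O./OX
ply 2, X at .O/XX/OO/.X | (0,0)=+0→XO/XX/OO/.X*; (3,0)=+0→.O/XX/OO/XX
ply 3, O at XO/XX/OO/.X | (3,0)=+0→XO/XX/OO/OX*
ply 4: XO/XX/OO/OX is terminal +0 (X); from .O/XX/O./.X depth 6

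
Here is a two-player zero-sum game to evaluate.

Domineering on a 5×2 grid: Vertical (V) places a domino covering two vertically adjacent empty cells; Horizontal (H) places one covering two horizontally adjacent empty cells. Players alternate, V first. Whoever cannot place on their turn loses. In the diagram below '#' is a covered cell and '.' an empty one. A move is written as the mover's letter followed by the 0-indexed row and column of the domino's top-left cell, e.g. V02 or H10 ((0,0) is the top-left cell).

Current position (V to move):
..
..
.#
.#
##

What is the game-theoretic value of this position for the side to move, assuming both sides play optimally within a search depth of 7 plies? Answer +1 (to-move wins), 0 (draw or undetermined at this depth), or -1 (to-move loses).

value(../../.#/.#/##, V) = +1

[../../.#/.#/##] V move#1: V00:+1/#./#./.#/.#/##*, V01:+1/.#/.#/.#/.#/##, V10:-1/../#./##/.#/##, V20:-1/../../##/##/##
[#./#./.#/.#/##] end (terminal -1, H#2); searched ../../.#/.#/## to 7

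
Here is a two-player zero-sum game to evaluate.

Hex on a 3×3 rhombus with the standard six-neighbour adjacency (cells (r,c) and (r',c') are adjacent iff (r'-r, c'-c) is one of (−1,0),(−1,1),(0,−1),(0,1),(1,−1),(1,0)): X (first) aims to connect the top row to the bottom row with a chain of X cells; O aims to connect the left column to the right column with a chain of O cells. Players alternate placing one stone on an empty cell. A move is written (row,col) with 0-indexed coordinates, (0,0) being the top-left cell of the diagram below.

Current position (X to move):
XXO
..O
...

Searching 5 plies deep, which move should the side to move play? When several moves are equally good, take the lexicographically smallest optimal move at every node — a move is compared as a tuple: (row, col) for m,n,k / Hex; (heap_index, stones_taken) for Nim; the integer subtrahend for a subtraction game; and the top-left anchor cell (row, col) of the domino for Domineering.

ply 1, X at XXO/..O/... | (1,0)=-1→XXO/X.O/...; (1,1)=+1→XXO/.XO/...*; (2,0)=+1→XXO/..O/X..; (2,1)=-1→XXO/..O/.X.; (2,2)=-1→XXO/..O/..X
ply 2, O at XXO/.XO/... | (1,0)=-1→XXO/OXO/...*; (2,0)=-1→XXO/.XO/O..; (2,1)=-1→XXO/.XO/.O.; (2,2)=-1→XXO/.XO/..O
ply 3, X at XXO/OXO/... | (2,0)=+1→XXO/OXO/X..*; (2,1)=+1→XXO/OXO/.X.; (2,2)=+1→XXO/OXO/..X
ply 4: XXO/OXO/X.. is terminal -1 (O); from XXO/..O/... depth 5

X's best at [XXO/..O/...]: (1,1)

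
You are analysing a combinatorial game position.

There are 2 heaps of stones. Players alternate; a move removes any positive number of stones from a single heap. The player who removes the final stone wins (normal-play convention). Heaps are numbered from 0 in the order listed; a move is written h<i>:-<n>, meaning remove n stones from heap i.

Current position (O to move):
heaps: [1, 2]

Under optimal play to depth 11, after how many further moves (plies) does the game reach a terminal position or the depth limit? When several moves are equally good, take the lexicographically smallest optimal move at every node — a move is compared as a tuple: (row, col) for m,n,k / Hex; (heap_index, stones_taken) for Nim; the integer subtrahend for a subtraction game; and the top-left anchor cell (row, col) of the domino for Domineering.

[(1,2)] O move#1: h0:-1:-1/(0,2), h1:-1:+1/(1,1)*, h1:-2:-1/(1,0)
[(1,1)] X move#2: h0:-1:-1/(0,1)*, h1:-1:-1/(1,0)
[(0,1)] O move#3: h1:-1:+1/(0,0)*
[(0,0)] end (terminal -1, X#4); searched (1,2) to 11

PV length from [(1,2)]: 3 plies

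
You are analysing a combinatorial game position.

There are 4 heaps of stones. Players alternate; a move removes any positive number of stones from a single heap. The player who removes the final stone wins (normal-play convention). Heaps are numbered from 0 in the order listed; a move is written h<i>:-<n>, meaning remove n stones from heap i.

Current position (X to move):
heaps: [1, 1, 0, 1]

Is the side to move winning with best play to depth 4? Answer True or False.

X winning at [(1,1,0,1)]: True

[(1,1,0,1)] X move#1: h0:-1:+1/(0,1,0,1)*, h1:-1:+1/(1,0,0,1), h3:-1:+1/(1,1,0,0)
[(0,1,0,1)] O move#2: h1:-1:-1/(0,0,0,1)*, h3:-1:-1/(0,1,0,0)
[(0,0,0,1)] X move#3: h3:-1:+1/(0,0,0,0)*
[(0,0,0,0)] end (terminal -1, O#4); searched (1,1,0,1) to 4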